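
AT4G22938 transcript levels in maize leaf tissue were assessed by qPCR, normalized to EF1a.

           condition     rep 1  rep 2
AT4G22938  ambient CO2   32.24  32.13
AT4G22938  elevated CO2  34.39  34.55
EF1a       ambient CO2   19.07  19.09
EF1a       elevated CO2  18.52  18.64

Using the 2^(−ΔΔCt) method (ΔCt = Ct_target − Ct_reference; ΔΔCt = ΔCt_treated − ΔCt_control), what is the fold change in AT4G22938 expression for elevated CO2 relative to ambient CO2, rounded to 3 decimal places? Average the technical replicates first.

0.145

Mean Ct: AT4G22938 ambient CO2 32.185; AT4G22938 elevated CO2 34.470; EF1a ambient CO2 19.080; EF1a elevated CO2 18.580
ΔCt(ambient CO2) = 32.185 − 19.080 = 13.105
ΔCt(elevated CO2) = 34.470 − 18.580 = 15.890
ΔΔCt = 15.890 − 13.105 = 2.785
Fold change = 2^(−2.785) = 0.1451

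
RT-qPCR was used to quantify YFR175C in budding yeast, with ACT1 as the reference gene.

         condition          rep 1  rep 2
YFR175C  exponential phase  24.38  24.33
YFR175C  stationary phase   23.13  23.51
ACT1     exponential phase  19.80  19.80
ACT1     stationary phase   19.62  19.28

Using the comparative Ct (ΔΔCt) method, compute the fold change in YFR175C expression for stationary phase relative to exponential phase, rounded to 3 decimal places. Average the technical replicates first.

1.608

Mean Ct: YFR175C exponential phase 24.355; YFR175C stationary phase 23.320; ACT1 exponential phase 19.800; ACT1 stationary phase 19.450
ΔCt(exponential phase) = 24.355 − 19.800 = 4.555
ΔCt(stationary phase) = 23.320 − 19.450 = 3.870
ΔΔCt = 3.870 − 4.555 = -0.685
Fold change = 2^(−(-0.685)) = 2^0.685 = 1.6077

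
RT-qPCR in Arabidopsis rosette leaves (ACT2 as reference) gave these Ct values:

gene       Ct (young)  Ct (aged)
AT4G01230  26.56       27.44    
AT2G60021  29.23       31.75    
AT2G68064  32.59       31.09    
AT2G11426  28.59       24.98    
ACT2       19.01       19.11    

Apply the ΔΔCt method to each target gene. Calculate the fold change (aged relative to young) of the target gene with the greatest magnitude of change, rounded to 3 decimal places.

13.086

AT4G01230: ΔΔCt = (27.44−19.11) − (26.56−19.01) = 8.33 − 7.55 = 0.78; fold change = 2^-0.78 = 0.582
AT2G60021: ΔΔCt = (31.75−19.11) − (29.23−19.01) = 12.64 − 10.22 = 2.42; fold change = 2^-2.42 = 0.187
AT2G68064: ΔΔCt = (31.09−19.11) − (32.59−19.01) = 11.98 − 13.58 = -1.60; fold change = 2^1.60 = 3.031
AT2G11426: ΔΔCt = (24.98−19.11) − (28.59−19.01) = 5.87 − 9.58 = -3.71; fold change = 2^3.71 = 13.086
AT2G11426 has the largest |ΔΔCt| = 3.71.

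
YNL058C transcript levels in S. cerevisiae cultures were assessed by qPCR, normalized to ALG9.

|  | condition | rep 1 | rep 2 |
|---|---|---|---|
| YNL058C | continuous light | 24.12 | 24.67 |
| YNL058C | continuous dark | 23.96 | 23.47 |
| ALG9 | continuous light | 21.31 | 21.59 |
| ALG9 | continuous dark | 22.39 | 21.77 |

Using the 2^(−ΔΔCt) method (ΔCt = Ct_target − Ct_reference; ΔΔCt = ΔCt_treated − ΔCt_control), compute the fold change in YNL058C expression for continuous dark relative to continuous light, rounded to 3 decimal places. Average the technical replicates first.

Mean Ct: YNL058C continuous light 24.395; YNL058C continuous dark 23.715; ALG9 continuous light 21.450; ALG9 continuous dark 22.080
ΔCt(continuous light) = 24.395 − 21.450 = 2.945
ΔCt(continuous dark) = 23.715 − 22.080 = 1.635
ΔΔCt = 1.635 − 2.945 = -1.310
Fold change = 2^(−(-1.310)) = 2^1.310 = 2.4794

2.479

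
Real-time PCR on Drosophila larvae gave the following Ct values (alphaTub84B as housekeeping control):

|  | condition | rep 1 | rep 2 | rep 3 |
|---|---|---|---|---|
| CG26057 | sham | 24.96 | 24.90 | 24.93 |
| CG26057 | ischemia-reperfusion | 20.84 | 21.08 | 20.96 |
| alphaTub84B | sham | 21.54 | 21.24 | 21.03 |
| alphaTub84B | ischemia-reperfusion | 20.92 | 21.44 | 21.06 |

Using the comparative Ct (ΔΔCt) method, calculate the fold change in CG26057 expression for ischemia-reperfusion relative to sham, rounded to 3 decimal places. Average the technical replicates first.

Mean Ct: CG26057 sham 24.930; CG26057 ischemia-reperfusion 20.960; alphaTub84B sham 21.270; alphaTub84B ischemia-reperfusion 21.140
ΔCt(sham) = 24.930 − 21.270 = 3.660
ΔCt(ischemia-reperfusion) = 20.960 − 21.140 = -0.180
ΔΔCt = -0.180 − 3.660 = -3.840
Fold change = 2^(−(-3.840)) = 2^3.840 = 14.3204

14.320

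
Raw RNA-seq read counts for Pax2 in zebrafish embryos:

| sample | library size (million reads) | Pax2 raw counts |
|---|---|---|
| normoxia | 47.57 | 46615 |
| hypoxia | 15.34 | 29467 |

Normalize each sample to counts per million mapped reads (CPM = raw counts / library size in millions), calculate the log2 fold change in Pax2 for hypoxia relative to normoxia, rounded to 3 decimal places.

0.971

CPM(normoxia) = 46615 / 47.57 = 979.9243
CPM(hypoxia) = 29467 / 15.34 = 1920.9257
Fold change = 1920.9257 / 979.9243 = 1.96028
log2(1.96028) = 0.9711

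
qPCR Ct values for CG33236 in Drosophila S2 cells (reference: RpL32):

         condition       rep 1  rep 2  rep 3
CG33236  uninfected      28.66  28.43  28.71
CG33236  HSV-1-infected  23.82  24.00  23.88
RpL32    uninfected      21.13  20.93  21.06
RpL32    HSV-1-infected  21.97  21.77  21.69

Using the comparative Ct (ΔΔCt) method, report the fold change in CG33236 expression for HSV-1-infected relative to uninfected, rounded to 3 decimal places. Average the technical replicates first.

44.324

Mean Ct: CG33236 uninfected 28.600; CG33236 HSV-1-infected 23.900; RpL32 uninfected 21.040; RpL32 HSV-1-infected 21.810
ΔCt(uninfected) = 28.600 − 21.040 = 7.560
ΔCt(HSV-1-infected) = 23.900 − 21.810 = 2.090
ΔΔCt = 2.090 − 7.560 = -5.470
Fold change = 2^(−(-5.470)) = 2^5.470 = 44.3235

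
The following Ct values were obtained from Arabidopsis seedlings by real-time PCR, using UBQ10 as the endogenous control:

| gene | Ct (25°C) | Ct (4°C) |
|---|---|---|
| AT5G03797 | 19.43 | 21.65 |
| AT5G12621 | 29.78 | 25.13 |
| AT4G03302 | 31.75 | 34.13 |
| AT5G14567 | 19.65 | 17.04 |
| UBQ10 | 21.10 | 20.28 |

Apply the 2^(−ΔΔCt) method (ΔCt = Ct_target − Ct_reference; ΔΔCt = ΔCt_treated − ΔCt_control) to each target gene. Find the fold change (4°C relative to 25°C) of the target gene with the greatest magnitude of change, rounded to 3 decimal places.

AT5G03797: ΔΔCt = (21.65−20.28) − (19.43−21.10) = 1.37 − (-1.67) = 3.04; fold change = 2^-3.04 = 0.122
AT5G12621: ΔΔCt = (25.13−20.28) − (29.78−21.10) = 4.85 − 8.68 = -3.83; fold change = 2^3.83 = 14.221
AT4G03302: ΔΔCt = (34.13−20.28) − (31.75−21.10) = 13.85 − 10.65 = 3.20; fold change = 2^-3.20 = 0.109
AT5G14567: ΔΔCt = (17.04−20.28) − (19.65−21.10) = -3.24 − (-1.45) = -1.79; fold change = 2^1.79 = 3.458
AT5G12621 has the largest |ΔΔCt| = 3.83.

14.221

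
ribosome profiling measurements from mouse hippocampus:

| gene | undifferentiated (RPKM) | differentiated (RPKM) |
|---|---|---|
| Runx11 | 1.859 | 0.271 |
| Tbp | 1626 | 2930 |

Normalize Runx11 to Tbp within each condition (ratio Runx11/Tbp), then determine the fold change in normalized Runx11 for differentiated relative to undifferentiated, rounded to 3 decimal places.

Runx11/Tbp (undifferentiated) = 1.859 / 1626 = 0.0011433
Runx11/Tbp (differentiated) = 0.271 / 2930 = 9.2491e-05
Fold change = 9.2491e-05 / 0.0011433 = 0.0809

0.081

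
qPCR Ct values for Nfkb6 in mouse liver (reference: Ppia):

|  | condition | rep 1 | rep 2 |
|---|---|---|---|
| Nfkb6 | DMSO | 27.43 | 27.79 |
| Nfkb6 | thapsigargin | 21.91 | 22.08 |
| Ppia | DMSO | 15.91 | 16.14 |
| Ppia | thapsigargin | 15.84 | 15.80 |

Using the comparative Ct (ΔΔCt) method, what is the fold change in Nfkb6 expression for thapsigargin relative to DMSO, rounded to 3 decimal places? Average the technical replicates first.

Mean Ct: Nfkb6 DMSO 27.610; Nfkb6 thapsigargin 21.995; Ppia DMSO 16.025; Ppia thapsigargin 15.820
ΔCt(DMSO) = 27.610 − 16.025 = 11.585
ΔCt(thapsigargin) = 21.995 − 15.820 = 6.175
ΔΔCt = 6.175 − 11.585 = -5.410
Fold change = 2^(−(-5.410)) = 2^5.410 = 42.5179

42.518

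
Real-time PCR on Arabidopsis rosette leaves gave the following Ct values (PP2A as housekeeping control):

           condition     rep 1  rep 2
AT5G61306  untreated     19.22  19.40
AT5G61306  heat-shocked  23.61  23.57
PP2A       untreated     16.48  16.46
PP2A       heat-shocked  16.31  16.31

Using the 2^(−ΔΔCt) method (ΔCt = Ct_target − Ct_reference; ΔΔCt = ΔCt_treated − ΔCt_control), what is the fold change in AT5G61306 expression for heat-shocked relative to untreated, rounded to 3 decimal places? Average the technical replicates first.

Mean Ct: AT5G61306 untreated 19.310; AT5G61306 heat-shocked 23.590; PP2A untreated 16.470; PP2A heat-shocked 16.310
ΔCt(untreated) = 19.310 − 16.470 = 2.840
ΔCt(heat-shocked) = 23.590 − 16.310 = 7.280
ΔΔCt = 7.280 − 2.840 = 4.440
Fold change = 2^(−4.440) = 0.0461

0.046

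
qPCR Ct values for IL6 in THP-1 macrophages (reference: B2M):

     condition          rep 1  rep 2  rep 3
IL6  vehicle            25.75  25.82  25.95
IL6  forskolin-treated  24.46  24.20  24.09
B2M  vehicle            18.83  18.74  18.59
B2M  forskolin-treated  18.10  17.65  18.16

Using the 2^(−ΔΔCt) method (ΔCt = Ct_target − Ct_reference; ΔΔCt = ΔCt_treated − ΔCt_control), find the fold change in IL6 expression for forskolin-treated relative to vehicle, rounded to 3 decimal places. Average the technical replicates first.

1.790

Mean Ct: IL6 vehicle 25.840; IL6 forskolin-treated 24.250; B2M vehicle 18.720; B2M forskolin-treated 17.970
ΔCt(vehicle) = 25.840 − 18.720 = 7.120
ΔCt(forskolin-treated) = 24.250 − 17.970 = 6.280
ΔΔCt = 6.280 − 7.120 = -0.840
Fold change = 2^(−(-0.840)) = 2^0.840 = 1.7901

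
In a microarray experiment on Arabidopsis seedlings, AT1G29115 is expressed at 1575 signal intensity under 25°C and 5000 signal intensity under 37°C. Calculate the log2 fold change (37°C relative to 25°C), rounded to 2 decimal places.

1.67

Fold change = 5000 / 1575 = 3.1746
log2(3.1746) = 1.667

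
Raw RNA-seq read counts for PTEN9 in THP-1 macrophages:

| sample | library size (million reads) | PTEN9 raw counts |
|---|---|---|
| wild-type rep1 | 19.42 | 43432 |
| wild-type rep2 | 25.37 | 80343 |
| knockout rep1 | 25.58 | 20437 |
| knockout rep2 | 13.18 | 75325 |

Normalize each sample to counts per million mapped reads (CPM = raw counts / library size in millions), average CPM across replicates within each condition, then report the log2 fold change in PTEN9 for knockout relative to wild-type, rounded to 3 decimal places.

0.270

CPM(wild-type rep1) = 43432 / 19.42 = 2236.4573
CPM(wild-type rep2) = 80343 / 25.37 = 3166.8506
CPM(knockout rep1) = 20437 / 25.58 = 798.9445
CPM(knockout rep2) = 75325 / 13.18 = 5715.0986
mean CPM(wild-type) = 2701.6539; mean CPM(knockout) = 3257.0216
Fold change = 3257.0216 / 2701.6539 = 1.20557
log2(1.20557) = 0.2697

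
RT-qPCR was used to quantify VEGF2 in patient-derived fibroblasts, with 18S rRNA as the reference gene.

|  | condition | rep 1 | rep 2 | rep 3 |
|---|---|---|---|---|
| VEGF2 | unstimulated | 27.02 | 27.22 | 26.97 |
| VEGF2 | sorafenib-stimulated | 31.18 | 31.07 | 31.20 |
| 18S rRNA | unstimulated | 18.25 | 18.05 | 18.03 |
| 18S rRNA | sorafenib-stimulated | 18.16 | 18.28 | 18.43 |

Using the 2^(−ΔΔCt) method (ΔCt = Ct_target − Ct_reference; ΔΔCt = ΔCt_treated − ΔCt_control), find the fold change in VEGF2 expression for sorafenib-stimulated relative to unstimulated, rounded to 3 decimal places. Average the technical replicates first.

0.067

Mean Ct: VEGF2 unstimulated 27.070; VEGF2 sorafenib-stimulated 31.150; 18S rRNA unstimulated 18.110; 18S rRNA sorafenib-stimulated 18.290
ΔCt(unstimulated) = 27.070 − 18.110 = 8.960
ΔCt(sorafenib-stimulated) = 31.150 − 18.290 = 12.860
ΔΔCt = 12.860 − 8.960 = 3.900
Fold change = 2^(−3.900) = 0.0670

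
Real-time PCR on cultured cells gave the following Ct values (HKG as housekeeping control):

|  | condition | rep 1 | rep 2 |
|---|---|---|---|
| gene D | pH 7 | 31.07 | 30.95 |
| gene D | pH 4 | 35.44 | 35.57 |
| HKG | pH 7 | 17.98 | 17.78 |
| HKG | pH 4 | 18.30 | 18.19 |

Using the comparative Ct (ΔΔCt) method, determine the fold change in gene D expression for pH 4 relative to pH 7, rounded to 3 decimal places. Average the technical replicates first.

0.057

Mean Ct: gene D pH 7 31.010; gene D pH 4 35.505; HKG pH 7 17.880; HKG pH 4 18.245
ΔCt(pH 7) = 31.010 − 17.880 = 13.130
ΔCt(pH 4) = 35.505 − 18.245 = 17.260
ΔΔCt = 17.260 − 13.130 = 4.130
Fold change = 2^(−4.130) = 0.0571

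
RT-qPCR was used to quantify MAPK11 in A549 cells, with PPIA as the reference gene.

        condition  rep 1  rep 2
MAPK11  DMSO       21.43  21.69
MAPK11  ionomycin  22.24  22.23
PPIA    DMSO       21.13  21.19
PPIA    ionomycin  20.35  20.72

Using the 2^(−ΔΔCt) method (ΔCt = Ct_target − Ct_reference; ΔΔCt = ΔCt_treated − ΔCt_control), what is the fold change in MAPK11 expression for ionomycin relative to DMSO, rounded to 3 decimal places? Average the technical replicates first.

0.406

Mean Ct: MAPK11 DMSO 21.560; MAPK11 ionomycin 22.235; PPIA DMSO 21.160; PPIA ionomycin 20.535
ΔCt(DMSO) = 21.560 − 21.160 = 0.400
ΔCt(ionomycin) = 22.235 − 20.535 = 1.700
ΔΔCt = 1.700 − 0.400 = 1.300
Fold change = 2^(−1.300) = 0.4061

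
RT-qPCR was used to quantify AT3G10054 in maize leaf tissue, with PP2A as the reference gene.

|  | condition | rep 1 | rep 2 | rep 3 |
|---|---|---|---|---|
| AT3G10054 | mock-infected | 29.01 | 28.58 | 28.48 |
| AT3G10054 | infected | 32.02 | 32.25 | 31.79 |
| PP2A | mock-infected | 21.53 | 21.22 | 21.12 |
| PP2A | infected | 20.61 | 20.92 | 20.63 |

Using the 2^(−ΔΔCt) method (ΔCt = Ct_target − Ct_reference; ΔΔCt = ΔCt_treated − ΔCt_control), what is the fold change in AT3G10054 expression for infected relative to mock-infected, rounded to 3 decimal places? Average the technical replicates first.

0.067

Mean Ct: AT3G10054 mock-infected 28.690; AT3G10054 infected 32.020; PP2A mock-infected 21.290; PP2A infected 20.720
ΔCt(mock-infected) = 28.690 − 21.290 = 7.400
ΔCt(infected) = 32.020 − 20.720 = 11.300
ΔΔCt = 11.300 − 7.400 = 3.900
Fold change = 2^(−3.900) = 0.0670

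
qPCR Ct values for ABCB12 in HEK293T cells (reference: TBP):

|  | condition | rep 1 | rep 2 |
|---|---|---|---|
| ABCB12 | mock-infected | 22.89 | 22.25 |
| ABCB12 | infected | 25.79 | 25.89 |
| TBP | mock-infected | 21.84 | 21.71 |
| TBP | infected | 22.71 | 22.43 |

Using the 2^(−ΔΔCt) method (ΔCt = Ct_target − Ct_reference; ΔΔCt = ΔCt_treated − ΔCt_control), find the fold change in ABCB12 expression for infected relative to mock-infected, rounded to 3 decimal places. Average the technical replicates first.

Mean Ct: ABCB12 mock-infected 22.570; ABCB12 infected 25.840; TBP mock-infected 21.775; TBP infected 22.570
ΔCt(mock-infected) = 22.570 − 21.775 = 0.795
ΔCt(infected) = 25.840 − 22.570 = 3.270
ΔΔCt = 3.270 − 0.795 = 2.475
Fold change = 2^(−2.475) = 0.1799

0.180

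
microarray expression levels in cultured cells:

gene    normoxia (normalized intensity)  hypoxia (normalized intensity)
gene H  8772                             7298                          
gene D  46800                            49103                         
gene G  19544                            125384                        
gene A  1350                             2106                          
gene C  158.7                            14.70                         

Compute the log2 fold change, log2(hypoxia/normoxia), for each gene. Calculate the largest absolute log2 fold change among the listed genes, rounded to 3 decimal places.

log2(7298/8772) = -0.265  (gene H)
log2(49103/46800) = 0.069  (gene D)
log2(125384/19544) = 2.682  (gene G)
log2(2106/1350) = 0.642  (gene A)
log2(14.70/158.7) = -3.432  (gene C)
The largest magnitude belongs to gene C.

3.432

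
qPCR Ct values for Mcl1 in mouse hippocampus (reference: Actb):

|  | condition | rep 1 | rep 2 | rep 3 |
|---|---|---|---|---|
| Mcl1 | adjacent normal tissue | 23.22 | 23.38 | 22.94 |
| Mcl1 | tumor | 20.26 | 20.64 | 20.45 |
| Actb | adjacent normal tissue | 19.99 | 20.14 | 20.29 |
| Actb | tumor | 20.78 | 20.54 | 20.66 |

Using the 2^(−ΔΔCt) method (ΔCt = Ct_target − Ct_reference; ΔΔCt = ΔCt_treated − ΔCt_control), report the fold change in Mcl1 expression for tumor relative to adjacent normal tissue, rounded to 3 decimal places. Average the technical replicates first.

Mean Ct: Mcl1 adjacent normal tissue 23.180; Mcl1 tumor 20.450; Actb adjacent normal tissue 20.140; Actb tumor 20.660
ΔCt(adjacent normal tissue) = 23.180 − 20.140 = 3.040
ΔCt(tumor) = 20.450 − 20.660 = -0.210
ΔΔCt = -0.210 − 3.040 = -3.250
Fold change = 2^(−(-3.250)) = 2^3.250 = 9.5137

9.514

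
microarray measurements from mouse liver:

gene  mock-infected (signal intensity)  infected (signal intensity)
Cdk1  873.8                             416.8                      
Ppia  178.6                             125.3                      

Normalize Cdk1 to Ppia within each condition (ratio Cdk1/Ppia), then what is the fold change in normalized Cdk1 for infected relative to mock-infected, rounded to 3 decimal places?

0.680

Cdk1/Ppia (mock-infected) = 873.8 / 178.6 = 4.8925
Cdk1/Ppia (infected) = 416.8 / 125.3 = 3.3264
Fold change = 3.3264 / 4.8925 = 0.6799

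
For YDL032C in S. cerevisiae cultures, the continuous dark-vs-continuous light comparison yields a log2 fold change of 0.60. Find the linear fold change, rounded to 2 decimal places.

Fold change = 2^(0.60) = 1.516

1.52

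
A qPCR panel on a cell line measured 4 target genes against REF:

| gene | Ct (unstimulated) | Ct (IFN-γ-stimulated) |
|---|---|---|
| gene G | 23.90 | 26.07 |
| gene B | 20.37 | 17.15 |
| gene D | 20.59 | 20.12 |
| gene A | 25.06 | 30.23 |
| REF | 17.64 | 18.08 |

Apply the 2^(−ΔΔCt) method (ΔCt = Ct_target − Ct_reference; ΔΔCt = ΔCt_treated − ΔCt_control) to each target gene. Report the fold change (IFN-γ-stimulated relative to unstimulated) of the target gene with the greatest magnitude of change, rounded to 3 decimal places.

gene G: ΔΔCt = (26.07−18.08) − (23.90−17.64) = 7.99 − 6.26 = 1.73; fold change = 2^-1.73 = 0.301
gene B: ΔΔCt = (17.15−18.08) − (20.37−17.64) = -0.93 − 2.73 = -3.66; fold change = 2^3.66 = 12.641
gene D: ΔΔCt = (20.12−18.08) − (20.59−17.64) = 2.04 − 2.95 = -0.91; fold change = 2^0.91 = 1.879
gene A: ΔΔCt = (30.23−18.08) − (25.06−17.64) = 12.15 − 7.42 = 4.73; fold change = 2^-4.73 = 0.038
gene A has the largest |ΔΔCt| = 4.73.

0.038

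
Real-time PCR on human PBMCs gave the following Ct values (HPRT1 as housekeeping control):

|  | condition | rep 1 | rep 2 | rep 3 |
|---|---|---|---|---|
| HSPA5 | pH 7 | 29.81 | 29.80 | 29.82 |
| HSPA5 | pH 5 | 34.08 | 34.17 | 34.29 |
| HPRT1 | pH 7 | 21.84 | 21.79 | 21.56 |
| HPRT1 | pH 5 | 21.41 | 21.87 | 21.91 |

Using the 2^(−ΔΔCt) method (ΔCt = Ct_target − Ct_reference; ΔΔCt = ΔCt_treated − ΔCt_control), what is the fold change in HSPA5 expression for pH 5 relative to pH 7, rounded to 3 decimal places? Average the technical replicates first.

0.048

Mean Ct: HSPA5 pH 7 29.810; HSPA5 pH 5 34.180; HPRT1 pH 7 21.730; HPRT1 pH 5 21.730
ΔCt(pH 7) = 29.810 − 21.730 = 8.080
ΔCt(pH 5) = 34.180 − 21.730 = 12.450
ΔΔCt = 12.450 − 8.080 = 4.370
Fold change = 2^(−4.370) = 0.0484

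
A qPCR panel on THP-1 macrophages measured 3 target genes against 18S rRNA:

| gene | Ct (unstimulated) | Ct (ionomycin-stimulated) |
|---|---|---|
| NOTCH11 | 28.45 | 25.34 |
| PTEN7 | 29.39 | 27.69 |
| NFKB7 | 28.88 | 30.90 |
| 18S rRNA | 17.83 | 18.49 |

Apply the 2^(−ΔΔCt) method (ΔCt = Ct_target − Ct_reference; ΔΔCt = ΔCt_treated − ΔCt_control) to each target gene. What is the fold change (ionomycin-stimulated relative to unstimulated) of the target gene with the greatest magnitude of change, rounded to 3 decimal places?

NOTCH11: ΔΔCt = (25.34−18.49) − (28.45−17.83) = 6.85 − 10.62 = -3.77; fold change = 2^3.77 = 13.642
PTEN7: ΔΔCt = (27.69−18.49) − (29.39−17.83) = 9.20 − 11.56 = -2.36; fold change = 2^2.36 = 5.134
NFKB7: ΔΔCt = (30.90−18.49) − (28.88−17.83) = 12.41 − 11.05 = 1.36; fold change = 2^-1.36 = 0.390
NOTCH11 has the largest |ΔΔCt| = 3.77.

13.642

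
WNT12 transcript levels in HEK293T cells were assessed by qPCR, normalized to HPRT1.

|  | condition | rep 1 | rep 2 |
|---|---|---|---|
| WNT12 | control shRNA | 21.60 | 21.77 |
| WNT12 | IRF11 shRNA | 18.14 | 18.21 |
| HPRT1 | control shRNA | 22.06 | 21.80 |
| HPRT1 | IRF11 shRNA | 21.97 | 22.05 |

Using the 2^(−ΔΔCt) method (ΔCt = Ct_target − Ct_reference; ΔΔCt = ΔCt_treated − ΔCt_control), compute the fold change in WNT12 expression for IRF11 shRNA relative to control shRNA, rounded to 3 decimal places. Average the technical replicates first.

Mean Ct: WNT12 control shRNA 21.685; WNT12 IRF11 shRNA 18.175; HPRT1 control shRNA 21.930; HPRT1 IRF11 shRNA 22.010
ΔCt(control shRNA) = 21.685 − 21.930 = -0.245
ΔCt(IRF11 shRNA) = 18.175 − 22.010 = -3.835
ΔΔCt = -3.835 − (-0.245) = -3.590
Fold change = 2^(−(-3.590)) = 2^3.590 = 12.0420

12.042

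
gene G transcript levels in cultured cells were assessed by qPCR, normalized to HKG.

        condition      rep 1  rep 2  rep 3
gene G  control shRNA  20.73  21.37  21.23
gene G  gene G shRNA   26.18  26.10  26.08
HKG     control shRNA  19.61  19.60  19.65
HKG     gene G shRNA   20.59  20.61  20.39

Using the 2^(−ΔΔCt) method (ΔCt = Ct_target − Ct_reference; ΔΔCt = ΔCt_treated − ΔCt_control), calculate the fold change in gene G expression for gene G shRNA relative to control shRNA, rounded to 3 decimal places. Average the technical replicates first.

Mean Ct: gene G control shRNA 21.110; gene G gene G shRNA 26.120; HKG control shRNA 19.620; HKG gene G shRNA 20.530
ΔCt(control shRNA) = 21.110 − 19.620 = 1.490
ΔCt(gene G shRNA) = 26.120 − 20.530 = 5.590
ΔΔCt = 5.590 − 1.490 = 4.100
Fold change = 2^(−4.100) = 0.0583

0.058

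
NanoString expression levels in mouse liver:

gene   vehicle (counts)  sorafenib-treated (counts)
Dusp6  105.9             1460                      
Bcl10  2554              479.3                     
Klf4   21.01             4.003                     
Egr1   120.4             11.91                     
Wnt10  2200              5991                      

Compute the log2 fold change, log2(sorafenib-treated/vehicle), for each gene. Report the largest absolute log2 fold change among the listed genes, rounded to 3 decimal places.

3.785

log2(1460/105.9) = 3.785  (Dusp6)
log2(479.3/2554) = -2.414  (Bcl10)
log2(4.003/21.01) = -2.392  (Klf4)
log2(11.91/120.4) = -3.338  (Egr1)
log2(5991/2200) = 1.445  (Wnt10)
The largest magnitude belongs to Dusp6.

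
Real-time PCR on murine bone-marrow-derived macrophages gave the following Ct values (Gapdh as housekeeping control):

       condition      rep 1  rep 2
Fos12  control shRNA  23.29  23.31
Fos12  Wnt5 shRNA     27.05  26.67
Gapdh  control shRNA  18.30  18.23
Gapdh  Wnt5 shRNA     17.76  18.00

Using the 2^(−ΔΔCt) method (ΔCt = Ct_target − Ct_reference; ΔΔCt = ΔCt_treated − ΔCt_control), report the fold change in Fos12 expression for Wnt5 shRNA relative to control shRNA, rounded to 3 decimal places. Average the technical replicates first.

0.065

Mean Ct: Fos12 control shRNA 23.300; Fos12 Wnt5 shRNA 26.860; Gapdh control shRNA 18.265; Gapdh Wnt5 shRNA 17.880
ΔCt(control shRNA) = 23.300 − 18.265 = 5.035
ΔCt(Wnt5 shRNA) = 26.860 − 17.880 = 8.980
ΔΔCt = 8.980 − 5.035 = 3.945
Fold change = 2^(−3.945) = 0.0649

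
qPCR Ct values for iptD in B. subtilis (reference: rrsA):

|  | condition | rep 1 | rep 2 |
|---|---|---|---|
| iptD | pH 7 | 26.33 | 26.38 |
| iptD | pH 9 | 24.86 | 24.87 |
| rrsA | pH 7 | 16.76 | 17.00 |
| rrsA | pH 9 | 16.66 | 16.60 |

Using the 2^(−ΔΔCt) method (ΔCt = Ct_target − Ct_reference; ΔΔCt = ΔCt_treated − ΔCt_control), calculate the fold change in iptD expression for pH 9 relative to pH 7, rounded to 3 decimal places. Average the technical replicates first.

2.362

Mean Ct: iptD pH 7 26.355; iptD pH 9 24.865; rrsA pH 7 16.880; rrsA pH 9 16.630
ΔCt(pH 7) = 26.355 − 16.880 = 9.475
ΔCt(pH 9) = 24.865 − 16.630 = 8.235
ΔΔCt = 8.235 − 9.475 = -1.240
Fold change = 2^(−(-1.240)) = 2^1.240 = 2.3620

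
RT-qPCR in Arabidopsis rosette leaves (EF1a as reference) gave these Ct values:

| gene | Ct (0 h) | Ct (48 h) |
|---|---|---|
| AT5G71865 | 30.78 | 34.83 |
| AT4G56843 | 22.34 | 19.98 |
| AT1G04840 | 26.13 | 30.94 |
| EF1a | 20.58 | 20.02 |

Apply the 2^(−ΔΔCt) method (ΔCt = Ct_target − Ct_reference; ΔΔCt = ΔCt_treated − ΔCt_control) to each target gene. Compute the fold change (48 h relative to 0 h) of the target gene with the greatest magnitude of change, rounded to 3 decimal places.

AT5G71865: ΔΔCt = (34.83−20.02) − (30.78−20.58) = 14.81 − 10.20 = 4.61; fold change = 2^-4.61 = 0.041
AT4G56843: ΔΔCt = (19.98−20.02) − (22.34−20.58) = -0.04 − 1.76 = -1.80; fold change = 2^1.80 = 3.482
AT1G04840: ΔΔCt = (30.94−20.02) − (26.13−20.58) = 10.92 − 5.55 = 5.37; fold change = 2^-5.37 = 0.024
AT1G04840 has the largest |ΔΔCt| = 5.37.

0.024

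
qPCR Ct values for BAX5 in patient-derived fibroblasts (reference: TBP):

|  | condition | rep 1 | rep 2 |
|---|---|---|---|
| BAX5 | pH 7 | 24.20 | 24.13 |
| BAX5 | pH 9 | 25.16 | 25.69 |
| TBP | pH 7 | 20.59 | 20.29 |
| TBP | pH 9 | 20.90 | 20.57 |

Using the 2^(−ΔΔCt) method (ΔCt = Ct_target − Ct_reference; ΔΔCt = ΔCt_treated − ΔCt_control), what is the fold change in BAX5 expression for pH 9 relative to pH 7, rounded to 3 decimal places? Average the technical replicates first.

Mean Ct: BAX5 pH 7 24.165; BAX5 pH 9 25.425; TBP pH 7 20.440; TBP pH 9 20.735
ΔCt(pH 7) = 24.165 − 20.440 = 3.725
ΔCt(pH 9) = 25.425 − 20.735 = 4.690
ΔΔCt = 4.690 − 3.725 = 0.965
Fold change = 2^(−0.965) = 0.5123

0.512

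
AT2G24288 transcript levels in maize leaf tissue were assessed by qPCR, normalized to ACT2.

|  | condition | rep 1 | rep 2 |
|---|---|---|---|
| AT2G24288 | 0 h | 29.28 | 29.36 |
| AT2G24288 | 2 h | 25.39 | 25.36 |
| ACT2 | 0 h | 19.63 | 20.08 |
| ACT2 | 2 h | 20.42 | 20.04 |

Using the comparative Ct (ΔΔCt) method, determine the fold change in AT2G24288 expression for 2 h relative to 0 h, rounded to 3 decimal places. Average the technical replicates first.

19.973

Mean Ct: AT2G24288 0 h 29.320; AT2G24288 2 h 25.375; ACT2 0 h 19.855; ACT2 2 h 20.230
ΔCt(0 h) = 29.320 − 19.855 = 9.465
ΔCt(2 h) = 25.375 − 20.230 = 5.145
ΔΔCt = 5.145 − 9.465 = -4.320
Fold change = 2^(−(-4.320)) = 2^4.320 = 19.9733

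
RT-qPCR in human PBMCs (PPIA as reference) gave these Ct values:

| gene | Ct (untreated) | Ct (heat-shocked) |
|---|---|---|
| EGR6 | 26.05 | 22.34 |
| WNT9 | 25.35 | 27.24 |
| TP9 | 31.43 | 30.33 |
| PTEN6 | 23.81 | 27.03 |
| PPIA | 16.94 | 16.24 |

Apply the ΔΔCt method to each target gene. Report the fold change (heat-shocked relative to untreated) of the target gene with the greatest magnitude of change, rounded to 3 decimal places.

0.066

EGR6: ΔΔCt = (22.34−16.24) − (26.05−16.94) = 6.10 − 9.11 = -3.01; fold change = 2^3.01 = 8.056
WNT9: ΔΔCt = (27.24−16.24) − (25.35−16.94) = 11.00 − 8.41 = 2.59; fold change = 2^-2.59 = 0.166
TP9: ΔΔCt = (30.33−16.24) − (31.43−16.94) = 14.09 − 14.49 = -0.40; fold change = 2^0.40 = 1.320
PTEN6: ΔΔCt = (27.03−16.24) − (23.81−16.94) = 10.79 − 6.87 = 3.92; fold change = 2^-3.92 = 0.066
PTEN6 has the largest |ΔΔCt| = 3.92.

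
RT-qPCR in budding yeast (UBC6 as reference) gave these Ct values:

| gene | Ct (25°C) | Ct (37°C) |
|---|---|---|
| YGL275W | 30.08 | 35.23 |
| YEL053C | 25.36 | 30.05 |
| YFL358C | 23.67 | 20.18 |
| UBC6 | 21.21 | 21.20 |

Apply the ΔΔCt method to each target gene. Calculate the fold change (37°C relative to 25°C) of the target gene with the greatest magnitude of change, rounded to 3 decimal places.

0.028

YGL275W: ΔΔCt = (35.23−21.20) − (30.08−21.21) = 14.03 − 8.87 = 5.16; fold change = 2^-5.16 = 0.028
YEL053C: ΔΔCt = (30.05−21.20) − (25.36−21.21) = 8.85 − 4.15 = 4.70; fold change = 2^-4.70 = 0.038
YFL358C: ΔΔCt = (20.18−21.20) − (23.67−21.21) = -1.02 − 2.46 = -3.48; fold change = 2^3.48 = 11.158
YGL275W has the largest |ΔΔCt| = 5.16.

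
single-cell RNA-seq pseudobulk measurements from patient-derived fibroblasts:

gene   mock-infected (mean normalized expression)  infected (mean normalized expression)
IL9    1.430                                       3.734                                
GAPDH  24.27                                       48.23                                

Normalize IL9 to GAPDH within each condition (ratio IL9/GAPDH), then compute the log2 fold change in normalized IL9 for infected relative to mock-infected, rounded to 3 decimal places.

0.394

IL9/GAPDH (mock-infected) = 1.430 / 24.27 = 0.05892
IL9/GAPDH (infected) = 3.734 / 48.23 = 0.077421
Fold change = 0.077421 / 0.05892 = 1.3140
log2(1.3140) = 0.3940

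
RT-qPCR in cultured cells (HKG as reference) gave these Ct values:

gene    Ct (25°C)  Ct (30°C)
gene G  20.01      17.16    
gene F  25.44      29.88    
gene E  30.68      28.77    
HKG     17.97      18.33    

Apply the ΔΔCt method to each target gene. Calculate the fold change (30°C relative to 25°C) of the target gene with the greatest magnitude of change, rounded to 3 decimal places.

gene G: ΔΔCt = (17.16−18.33) − (20.01−17.97) = -1.17 − 2.04 = -3.21; fold change = 2^3.21 = 9.254
gene F: ΔΔCt = (29.88−18.33) − (25.44−17.97) = 11.55 − 7.47 = 4.08; fold change = 2^-4.08 = 0.059
gene E: ΔΔCt = (28.77−18.33) − (30.68−17.97) = 10.44 − 12.71 = -2.27; fold change = 2^2.27 = 4.823
gene F has the largest |ΔΔCt| = 4.08.

0.059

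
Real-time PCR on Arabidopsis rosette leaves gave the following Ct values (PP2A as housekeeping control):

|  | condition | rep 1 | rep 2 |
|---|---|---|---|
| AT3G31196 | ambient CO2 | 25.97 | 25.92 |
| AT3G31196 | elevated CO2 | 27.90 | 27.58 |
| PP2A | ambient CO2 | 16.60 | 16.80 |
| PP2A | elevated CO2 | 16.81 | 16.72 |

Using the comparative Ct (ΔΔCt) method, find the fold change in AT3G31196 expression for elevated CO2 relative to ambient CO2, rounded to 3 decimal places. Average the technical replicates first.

Mean Ct: AT3G31196 ambient CO2 25.945; AT3G31196 elevated CO2 27.740; PP2A ambient CO2 16.700; PP2A elevated CO2 16.765
ΔCt(ambient CO2) = 25.945 − 16.700 = 9.245
ΔCt(elevated CO2) = 27.740 − 16.765 = 10.975
ΔΔCt = 10.975 − 9.245 = 1.730
Fold change = 2^(−1.730) = 0.3015

0.301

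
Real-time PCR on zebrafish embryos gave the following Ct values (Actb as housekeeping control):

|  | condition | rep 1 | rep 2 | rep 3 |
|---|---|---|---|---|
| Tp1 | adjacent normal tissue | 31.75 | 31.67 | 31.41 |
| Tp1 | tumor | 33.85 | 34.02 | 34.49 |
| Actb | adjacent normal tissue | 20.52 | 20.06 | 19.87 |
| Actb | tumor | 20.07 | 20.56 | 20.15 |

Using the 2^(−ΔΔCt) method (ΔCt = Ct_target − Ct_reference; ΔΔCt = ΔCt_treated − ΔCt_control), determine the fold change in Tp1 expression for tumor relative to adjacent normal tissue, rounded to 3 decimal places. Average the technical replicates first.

Mean Ct: Tp1 adjacent normal tissue 31.610; Tp1 tumor 34.120; Actb adjacent normal tissue 20.150; Actb tumor 20.260
ΔCt(adjacent normal tissue) = 31.610 − 20.150 = 11.460
ΔCt(tumor) = 34.120 − 20.260 = 13.860
ΔΔCt = 13.860 − 11.460 = 2.400
Fold change = 2^(−2.400) = 0.1895

0.189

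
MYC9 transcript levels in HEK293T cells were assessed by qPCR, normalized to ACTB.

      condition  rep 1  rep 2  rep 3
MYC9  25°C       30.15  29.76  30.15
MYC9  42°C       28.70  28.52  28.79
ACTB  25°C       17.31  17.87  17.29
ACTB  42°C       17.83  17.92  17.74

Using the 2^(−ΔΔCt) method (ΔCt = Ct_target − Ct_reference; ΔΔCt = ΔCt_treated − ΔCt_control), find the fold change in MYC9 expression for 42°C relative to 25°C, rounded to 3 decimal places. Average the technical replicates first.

Mean Ct: MYC9 25°C 30.020; MYC9 42°C 28.670; ACTB 25°C 17.490; ACTB 42°C 17.830
ΔCt(25°C) = 30.020 − 17.490 = 12.530
ΔCt(42°C) = 28.670 − 17.830 = 10.840
ΔΔCt = 10.840 − 12.530 = -1.690
Fold change = 2^(−(-1.690)) = 2^1.690 = 3.2266

3.227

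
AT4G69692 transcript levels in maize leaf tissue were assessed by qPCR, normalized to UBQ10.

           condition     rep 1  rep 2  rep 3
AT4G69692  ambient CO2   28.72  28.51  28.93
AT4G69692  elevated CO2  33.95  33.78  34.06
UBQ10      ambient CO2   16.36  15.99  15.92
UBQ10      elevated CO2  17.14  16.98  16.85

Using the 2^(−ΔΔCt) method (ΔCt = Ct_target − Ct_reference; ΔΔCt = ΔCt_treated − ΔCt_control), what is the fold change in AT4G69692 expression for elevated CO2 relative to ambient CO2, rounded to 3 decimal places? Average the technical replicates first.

0.050

Mean Ct: AT4G69692 ambient CO2 28.720; AT4G69692 elevated CO2 33.930; UBQ10 ambient CO2 16.090; UBQ10 elevated CO2 16.990
ΔCt(ambient CO2) = 28.720 − 16.090 = 12.630
ΔCt(elevated CO2) = 33.930 − 16.990 = 16.940
ΔΔCt = 16.940 − 12.630 = 4.310
Fold change = 2^(−4.310) = 0.0504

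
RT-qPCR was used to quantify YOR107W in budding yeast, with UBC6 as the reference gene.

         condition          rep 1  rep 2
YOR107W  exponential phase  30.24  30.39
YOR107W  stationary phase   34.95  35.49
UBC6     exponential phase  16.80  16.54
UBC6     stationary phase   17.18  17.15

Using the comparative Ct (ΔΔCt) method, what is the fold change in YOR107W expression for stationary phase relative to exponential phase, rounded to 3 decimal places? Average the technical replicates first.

Mean Ct: YOR107W exponential phase 30.315; YOR107W stationary phase 35.220; UBC6 exponential phase 16.670; UBC6 stationary phase 17.165
ΔCt(exponential phase) = 30.315 − 16.670 = 13.645
ΔCt(stationary phase) = 35.220 − 17.165 = 18.055
ΔΔCt = 18.055 − 13.645 = 4.410
Fold change = 2^(−4.410) = 0.0470

0.047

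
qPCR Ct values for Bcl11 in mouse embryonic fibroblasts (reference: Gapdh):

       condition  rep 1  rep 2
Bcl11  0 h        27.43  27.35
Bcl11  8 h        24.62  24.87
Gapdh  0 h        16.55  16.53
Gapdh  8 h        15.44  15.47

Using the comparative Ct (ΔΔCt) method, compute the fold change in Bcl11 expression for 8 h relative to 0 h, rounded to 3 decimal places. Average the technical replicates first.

2.949

Mean Ct: Bcl11 0 h 27.390; Bcl11 8 h 24.745; Gapdh 0 h 16.540; Gapdh 8 h 15.455
ΔCt(0 h) = 27.390 − 16.540 = 10.850
ΔCt(8 h) = 24.745 − 15.455 = 9.290
ΔΔCt = 9.290 − 10.850 = -1.560
Fold change = 2^(−(-1.560)) = 2^1.560 = 2.9485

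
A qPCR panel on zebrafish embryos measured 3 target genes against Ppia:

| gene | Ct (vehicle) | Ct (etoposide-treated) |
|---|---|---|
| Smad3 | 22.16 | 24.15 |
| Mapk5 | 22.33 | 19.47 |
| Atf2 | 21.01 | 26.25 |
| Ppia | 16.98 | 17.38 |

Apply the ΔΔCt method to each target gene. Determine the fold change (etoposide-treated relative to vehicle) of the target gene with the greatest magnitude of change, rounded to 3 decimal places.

Smad3: ΔΔCt = (24.15−17.38) − (22.16−16.98) = 6.77 − 5.18 = 1.59; fold change = 2^-1.59 = 0.332
Mapk5: ΔΔCt = (19.47−17.38) − (22.33−16.98) = 2.09 − 5.35 = -3.26; fold change = 2^3.26 = 9.580
Atf2: ΔΔCt = (26.25−17.38) − (21.01−16.98) = 8.87 − 4.03 = 4.84; fold change = 2^-4.84 = 0.035
Atf2 has the largest |ΔΔCt| = 4.84.

0.035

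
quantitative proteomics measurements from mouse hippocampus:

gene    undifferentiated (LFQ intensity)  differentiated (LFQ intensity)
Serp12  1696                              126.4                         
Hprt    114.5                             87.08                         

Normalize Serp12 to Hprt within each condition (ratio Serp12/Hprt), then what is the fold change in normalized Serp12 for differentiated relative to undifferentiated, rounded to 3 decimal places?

Serp12/Hprt (undifferentiated) = 1696 / 114.5 = 14.812
Serp12/Hprt (differentiated) = 126.4 / 87.08 = 1.4515
Fold change = 1.4515 / 14.812 = 0.0980

0.098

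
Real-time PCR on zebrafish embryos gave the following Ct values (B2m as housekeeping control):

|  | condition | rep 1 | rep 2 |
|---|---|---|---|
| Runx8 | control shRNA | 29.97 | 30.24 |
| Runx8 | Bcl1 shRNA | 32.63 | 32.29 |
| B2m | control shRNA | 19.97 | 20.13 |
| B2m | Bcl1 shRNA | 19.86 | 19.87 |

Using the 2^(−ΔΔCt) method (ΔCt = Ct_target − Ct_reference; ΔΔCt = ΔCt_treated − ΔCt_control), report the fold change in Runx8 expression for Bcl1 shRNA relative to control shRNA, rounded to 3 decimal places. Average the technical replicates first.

0.172

Mean Ct: Runx8 control shRNA 30.105; Runx8 Bcl1 shRNA 32.460; B2m control shRNA 20.050; B2m Bcl1 shRNA 19.865
ΔCt(control shRNA) = 30.105 − 20.050 = 10.055
ΔCt(Bcl1 shRNA) = 32.460 − 19.865 = 12.595
ΔΔCt = 12.595 − 10.055 = 2.540
Fold change = 2^(−2.540) = 0.1719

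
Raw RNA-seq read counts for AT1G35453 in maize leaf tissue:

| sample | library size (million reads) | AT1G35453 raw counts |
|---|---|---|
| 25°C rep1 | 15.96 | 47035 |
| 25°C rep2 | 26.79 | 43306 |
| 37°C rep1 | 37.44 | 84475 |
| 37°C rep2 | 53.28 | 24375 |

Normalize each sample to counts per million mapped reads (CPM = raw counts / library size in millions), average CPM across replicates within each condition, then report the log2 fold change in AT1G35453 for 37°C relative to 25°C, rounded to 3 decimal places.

-0.750

CPM(25°C rep1) = 47035 / 15.96 = 2947.0551
CPM(25°C rep2) = 43306 / 26.79 = 1616.4987
CPM(37°C rep1) = 84475 / 37.44 = 2256.2767
CPM(37°C rep2) = 24375 / 53.28 = 457.4887
mean CPM(25°C) = 2281.7769; mean CPM(37°C) = 1356.8827
Fold change = 1356.8827 / 2281.7769 = 0.59466
log2(0.59466) = -0.7499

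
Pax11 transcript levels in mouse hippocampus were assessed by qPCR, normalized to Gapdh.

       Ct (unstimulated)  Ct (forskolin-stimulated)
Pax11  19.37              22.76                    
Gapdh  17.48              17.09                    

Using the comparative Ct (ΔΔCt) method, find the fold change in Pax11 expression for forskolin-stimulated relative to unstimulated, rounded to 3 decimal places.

ΔCt(unstimulated) = 19.370 − 17.480 = 1.890
ΔCt(forskolin-stimulated) = 22.760 − 17.090 = 5.670
ΔΔCt = 5.670 − 1.890 = 3.780
Fold change = 2^(−3.780) = 0.0728

0.073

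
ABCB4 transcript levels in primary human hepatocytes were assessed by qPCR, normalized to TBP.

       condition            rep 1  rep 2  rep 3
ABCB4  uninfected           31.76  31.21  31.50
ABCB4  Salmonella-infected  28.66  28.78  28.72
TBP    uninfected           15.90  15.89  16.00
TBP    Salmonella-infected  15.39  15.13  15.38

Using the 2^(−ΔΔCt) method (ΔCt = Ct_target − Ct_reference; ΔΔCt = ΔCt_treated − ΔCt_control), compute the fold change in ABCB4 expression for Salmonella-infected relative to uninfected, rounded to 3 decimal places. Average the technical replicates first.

Mean Ct: ABCB4 uninfected 31.490; ABCB4 Salmonella-infected 28.720; TBP uninfected 15.930; TBP Salmonella-infected 15.300
ΔCt(uninfected) = 31.490 − 15.930 = 15.560
ΔCt(Salmonella-infected) = 28.720 − 15.300 = 13.420
ΔΔCt = 13.420 − 15.560 = -2.140
Fold change = 2^(−(-2.140)) = 2^2.140 = 4.4076

4.408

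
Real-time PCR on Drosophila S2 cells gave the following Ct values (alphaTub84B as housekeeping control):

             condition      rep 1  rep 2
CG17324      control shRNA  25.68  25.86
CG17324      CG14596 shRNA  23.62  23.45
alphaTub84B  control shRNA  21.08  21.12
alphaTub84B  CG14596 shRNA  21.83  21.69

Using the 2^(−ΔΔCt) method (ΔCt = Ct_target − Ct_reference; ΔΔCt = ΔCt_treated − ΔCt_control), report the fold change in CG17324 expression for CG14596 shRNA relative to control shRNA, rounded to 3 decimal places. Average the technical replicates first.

Mean Ct: CG17324 control shRNA 25.770; CG17324 CG14596 shRNA 23.535; alphaTub84B control shRNA 21.100; alphaTub84B CG14596 shRNA 21.760
ΔCt(control shRNA) = 25.770 − 21.100 = 4.670
ΔCt(CG14596 shRNA) = 23.535 − 21.760 = 1.775
ΔΔCt = 1.775 − 4.670 = -2.895
Fold change = 2^(−(-2.895)) = 2^2.895 = 7.4384

7.438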